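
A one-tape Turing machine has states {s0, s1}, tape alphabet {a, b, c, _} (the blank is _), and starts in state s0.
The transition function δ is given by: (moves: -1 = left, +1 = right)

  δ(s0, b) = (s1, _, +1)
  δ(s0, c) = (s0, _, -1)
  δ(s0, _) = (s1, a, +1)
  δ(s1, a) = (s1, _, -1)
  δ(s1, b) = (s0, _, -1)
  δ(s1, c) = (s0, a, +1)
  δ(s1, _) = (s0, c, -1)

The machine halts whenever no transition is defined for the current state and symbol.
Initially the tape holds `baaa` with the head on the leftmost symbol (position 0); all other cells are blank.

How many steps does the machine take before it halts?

s0 | ___[b]aaa   read b → write _, move +1, go to s1
s1 | ____[a]aa   read a → write _, move -1, go to s1
s1 | ___[_]_aa   read _ → write c, move -1, go to s0
s0 | __[_]c_aa   read _ → write a, move +1, go to s1
s1 | __a[c]_aa   read c → write a, move +1, go to s0
s0 | __aa[_]aa   read _ → write a, move +1, go to s1
s1 | __aaa[a]a   read a → write _, move -1, go to s1
s1 | __aa[a]_a   read a → write _, move -1, go to s1
s1 | __a[a]__a   read a → write _, move -1, go to s1
s1 | __[a]___a   read a → write _, move -1, go to s1
s1 | _[_]____a   read _ → write c, move -1, go to s0
s0 | [_]c____a   read _ → write a, move +1, go to s1
s1 | a[c]____a   read c → write a, move +1, go to s0
s0 | aa[_]___a   read _ → write a, move +1, go to s1
s1 | aaa[_]__a   read _ → write c, move -1, go to s0
s0 | aa[a]c__a
M halts after 15 transitions.

15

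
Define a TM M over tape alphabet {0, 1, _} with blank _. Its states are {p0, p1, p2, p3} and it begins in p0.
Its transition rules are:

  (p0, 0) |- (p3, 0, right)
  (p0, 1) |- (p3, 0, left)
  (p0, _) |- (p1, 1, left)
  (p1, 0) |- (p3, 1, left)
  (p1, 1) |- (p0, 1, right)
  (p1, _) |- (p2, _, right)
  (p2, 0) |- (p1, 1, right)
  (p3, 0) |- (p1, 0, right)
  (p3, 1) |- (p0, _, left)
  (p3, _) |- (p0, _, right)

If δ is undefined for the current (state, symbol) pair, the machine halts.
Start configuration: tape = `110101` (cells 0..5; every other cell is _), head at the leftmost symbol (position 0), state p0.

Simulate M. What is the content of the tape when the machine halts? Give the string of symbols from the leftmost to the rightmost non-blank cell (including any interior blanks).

0_0_0_1

state=p0 head=0 tape=_[1]10101_   (p0,1)→(p3,0,left)
state=p3 head=-1 tape=[_]010101_   (p3,_)→(p0,_,right)
state=p0 head=0 tape=_[0]10101_   (p0,0)→(p3,0,right)
state=p3 head=1 tape=_0[1]0101_   (p3,1)→(p0,_,left)
state=p0 head=0 tape=_[0]_0101_   (p0,0)→(p3,0,right)
state=p3 head=1 tape=_0[_]0101_   (p3,_)→(p0,_,right)
state=p0 head=2 tape=_0_[0]101_   (p0,0)→(p3,0,right)
state=p3 head=3 tape=_0_0[1]01_   (p3,1)→(p0,_,left)
state=p0 head=2 tape=_0_[0]_01_   (p0,0)→(p3,0,right)
state=p3 head=3 tape=_0_0[_]01_   (p3,_)→(p0,_,right)
state=p0 head=4 tape=_0_0_[0]1_   (p0,0)→(p3,0,right)
state=p3 head=5 tape=_0_0_0[1]_   (p3,1)→(p0,_,left)
state=p0 head=4 tape=_0_0_[0]__   (p0,0)→(p3,0,right)
state=p3 head=5 tape=_0_0_0[_]_   (p3,_)→(p0,_,right)
state=p0 head=6 tape=_0_0_0_[_]   (p0,_)→(p1,1,left)
state=p1 head=5 tape=_0_0_0[_]1   (p1,_)→(p2,_,right)
state=p2 head=6 tape=_0_0_0_[1]
The non-blank tape span at halt is 0_0_0_1.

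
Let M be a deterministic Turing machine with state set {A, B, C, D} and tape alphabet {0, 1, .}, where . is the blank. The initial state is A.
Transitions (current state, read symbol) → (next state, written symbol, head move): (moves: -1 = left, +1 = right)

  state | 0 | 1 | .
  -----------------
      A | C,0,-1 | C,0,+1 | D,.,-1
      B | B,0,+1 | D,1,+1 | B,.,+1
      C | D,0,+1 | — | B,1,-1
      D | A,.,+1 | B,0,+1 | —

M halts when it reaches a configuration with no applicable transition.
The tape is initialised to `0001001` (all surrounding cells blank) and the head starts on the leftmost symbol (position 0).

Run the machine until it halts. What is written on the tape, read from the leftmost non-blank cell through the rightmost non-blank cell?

10001001

state=A head=0 tape=..[0]001001.   (A,0)→(C,0,-1)
state=C head=-1 tape=.[.]0001001.   (C,.)→(B,1,-1)
state=B head=-2 tape=[.]10001001.   (B,.)→(B,.,+1)
state=B head=-1 tape=.[1]0001001.   (B,1)→(D,1,+1)
state=D head=0 tape=.1[0]001001.   (D,0)→(A,.,+1)
state=A head=1 tape=.1.[0]01001.   (A,0)→(C,0,-1)
state=C head=0 tape=.1[.]001001.   (C,.)→(B,1,-1)
state=B head=-1 tape=.[1]1001001.   (B,1)→(D,1,+1)
state=D head=0 tape=.1[1]001001.   (D,1)→(B,0,+1)
state=B head=1 tape=.10[0]01001.   (B,0)→(B,0,+1)
state=B head=2 tape=.100[0]1001.   (B,0)→(B,0,+1)
state=B head=3 tape=.1000[1]001.   (B,1)→(D,1,+1)
state=D head=4 tape=.10001[0]01.   (D,0)→(A,.,+1)
state=A head=5 tape=.10001.[0]1.   (A,0)→(C,0,-1)
state=C head=4 tape=.10001[.]01.   (C,.)→(B,1,-1)
state=B head=3 tape=.1000[1]101.   (B,1)→(D,1,+1)
state=D head=4 tape=.10001[1]01.   (D,1)→(B,0,+1)
state=B head=5 tape=.100010[0]1.   (B,0)→(B,0,+1)
state=B head=6 tape=.1000100[1].   (B,1)→(D,1,+1)
state=D head=7 tape=.10001001[.]
The non-blank tape span at halt is 10001001.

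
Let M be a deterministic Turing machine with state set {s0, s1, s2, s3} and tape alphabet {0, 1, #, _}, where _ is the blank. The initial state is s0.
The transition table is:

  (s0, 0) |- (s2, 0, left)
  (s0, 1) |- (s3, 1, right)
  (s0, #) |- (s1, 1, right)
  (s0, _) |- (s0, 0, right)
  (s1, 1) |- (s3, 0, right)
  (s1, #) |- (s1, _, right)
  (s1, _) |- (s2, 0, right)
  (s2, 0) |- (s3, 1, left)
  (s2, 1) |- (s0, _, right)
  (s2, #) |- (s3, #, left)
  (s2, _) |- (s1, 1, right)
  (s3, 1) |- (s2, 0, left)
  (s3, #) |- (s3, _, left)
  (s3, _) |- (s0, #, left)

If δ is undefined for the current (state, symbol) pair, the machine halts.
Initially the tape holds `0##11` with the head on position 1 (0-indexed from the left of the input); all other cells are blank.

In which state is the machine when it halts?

s3

state=s0 head=1 tape=__0[#]#11   (s0,#)→(s1,1,right)
state=s1 head=2 tape=__01[#]11   (s1,#)→(s1,_,right)
state=s1 head=3 tape=__01_[1]1   (s1,1)→(s3,0,right)
state=s3 head=4 tape=__01_0[1]   (s3,1)→(s2,0,left)
state=s2 head=3 tape=__01_[0]0   (s2,0)→(s3,1,left)
state=s3 head=2 tape=__01[_]10   (s3,_)→(s0,#,left)
state=s0 head=1 tape=__0[1]#10   (s0,1)→(s3,1,right)
state=s3 head=2 tape=__01[#]10   (s3,#)→(s3,_,left)
state=s3 head=1 tape=__0[1]_10   (s3,1)→(s2,0,left)
state=s2 head=0 tape=__[0]0_10   (s2,0)→(s3,1,left)
state=s3 head=-1 tape=_[_]10_10   (s3,_)→(s0,#,left)
state=s0 head=-2 tape=[_]#10_10   (s0,_)→(s0,0,right)
state=s0 head=-1 tape=0[#]10_10   (s0,#)→(s1,1,right)
state=s1 head=0 tape=01[1]0_10   (s1,1)→(s3,0,right)
state=s3 head=1 tape=010[0]_10
No transition is defined for (s3, 0); M halts in state s3.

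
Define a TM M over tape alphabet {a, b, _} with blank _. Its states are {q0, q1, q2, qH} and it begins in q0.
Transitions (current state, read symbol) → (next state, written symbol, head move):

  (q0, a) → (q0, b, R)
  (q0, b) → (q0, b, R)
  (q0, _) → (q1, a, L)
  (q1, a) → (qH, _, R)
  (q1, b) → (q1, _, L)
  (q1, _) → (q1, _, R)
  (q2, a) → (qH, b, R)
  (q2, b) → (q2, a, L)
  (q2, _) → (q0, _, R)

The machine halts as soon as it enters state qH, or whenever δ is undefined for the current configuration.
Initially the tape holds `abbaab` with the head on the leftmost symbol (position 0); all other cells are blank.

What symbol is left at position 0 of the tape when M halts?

q0 | _[a]bbaab__   read a → write b, move R, go to q0
q0 | _b[b]baab__   read b → write b, move R, go to q0
q0 | _bb[b]aab__   read b → write b, move R, go to q0
q0 | _bbb[a]ab__   read a → write b, move R, go to q0
q0 | _bbbb[a]b__   read a → write b, move R, go to q0
q0 | _bbbbb[b]__   read b → write b, move R, go to q0
q0 | _bbbbbb[_]_   read _ → write a, move L, go to q1
q1 | _bbbbb[b]a_   read b → write _, move L, go to q1
q1 | _bbbb[b]_a_   read b → write _, move L, go to q1
q1 | _bbb[b]__a_   read b → write _, move L, go to q1
q1 | _bb[b]___a_   read b → write _, move L, go to q1
q1 | _b[b]____a_   read b → write _, move L, go to q1
q1 | _[b]_____a_   read b → write _, move L, go to q1
q1 | [_]______a_   read _ → write _, move R, go to q1
q1 | _[_]_____a_   read _ → write _, move R, go to q1
q1 | __[_]____a_   read _ → write _, move R, go to q1
q1 | ___[_]___a_   read _ → write _, move R, go to q1
q1 | ____[_]__a_   read _ → write _, move R, go to q1
q1 | _____[_]_a_   read _ → write _, move R, go to q1
q1 | ______[_]a_   read _ → write _, move R, go to q1
q1 | _______[a]_   read a → write _, move R, go to qH
qH | ________[_]
Cell 0 holds _ when M halts.

_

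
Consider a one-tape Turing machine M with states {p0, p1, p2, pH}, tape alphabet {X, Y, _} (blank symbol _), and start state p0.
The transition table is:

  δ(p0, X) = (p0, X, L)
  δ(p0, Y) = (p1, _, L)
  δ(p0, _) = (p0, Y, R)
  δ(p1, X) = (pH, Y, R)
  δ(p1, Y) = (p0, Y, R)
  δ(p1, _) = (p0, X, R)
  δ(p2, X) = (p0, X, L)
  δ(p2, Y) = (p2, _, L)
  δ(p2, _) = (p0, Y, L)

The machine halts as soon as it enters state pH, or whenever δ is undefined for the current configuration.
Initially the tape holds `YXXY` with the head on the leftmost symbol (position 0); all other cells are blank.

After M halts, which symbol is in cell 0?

_

state=p0 head=0 tape=_[Y]XXY   (p0,Y)→(p1,_,L)
state=p1 head=-1 tape=[_]_XXY   (p1,_)→(p0,X,R)
state=p0 head=0 tape=X[_]XXY   (p0,_)→(p0,Y,R)
state=p0 head=1 tape=XY[X]XY   (p0,X)→(p0,X,L)
state=p0 head=0 tape=X[Y]XXY   (p0,Y)→(p1,_,L)
state=p1 head=-1 tape=[X]_XXY   (p1,X)→(pH,Y,R)
state=pH head=0 tape=Y[_]XXY
Cell 0 holds _ when M halts.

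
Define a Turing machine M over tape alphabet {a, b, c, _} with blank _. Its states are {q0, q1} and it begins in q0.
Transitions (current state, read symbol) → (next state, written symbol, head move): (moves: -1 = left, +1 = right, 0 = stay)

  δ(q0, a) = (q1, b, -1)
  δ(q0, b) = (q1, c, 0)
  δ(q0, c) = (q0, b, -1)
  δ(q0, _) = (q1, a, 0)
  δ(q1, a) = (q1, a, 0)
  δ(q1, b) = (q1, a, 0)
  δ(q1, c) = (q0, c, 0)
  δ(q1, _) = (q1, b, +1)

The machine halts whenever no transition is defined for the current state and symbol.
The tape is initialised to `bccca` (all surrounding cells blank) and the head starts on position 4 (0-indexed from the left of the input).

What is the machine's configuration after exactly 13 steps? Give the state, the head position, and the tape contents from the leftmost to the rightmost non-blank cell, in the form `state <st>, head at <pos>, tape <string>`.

q0 | _bccc[a]   read a → write b, move -1, go to q1
q1 | _bcc[c]b   read c → write c, move 0, go to q0
q0 | _bcc[c]b   read c → write b, move -1, go to q0
q0 | _bc[c]bb   read c → write b, move -1, go to q0
q0 | _b[c]bbb   read c → write b, move -1, go to q0
q0 | _[b]bbbb   read b → write c, move 0, go to q1
q1 | _[c]bbbb   read c → write c, move 0, go to q0
q0 | _[c]bbbb   read c → write b, move -1, go to q0
q0 | [_]bbbbb   read _ → write a, move 0, go to q1
q1 | [a]bbbbb   read a → write a, move 0, go to q1
q1 | [a]bbbbb   read a → write a, move 0, go to q1
q1 | [a]bbbbb   read a → write a, move 0, go to q1
q1 | [a]bbbbb   read a → write a, move 0, go to q1
q1 | [a]bbbbb
After 13 steps: state q1, head at -1, tape abbbbb.

state q1, head at -1, tape abbbbb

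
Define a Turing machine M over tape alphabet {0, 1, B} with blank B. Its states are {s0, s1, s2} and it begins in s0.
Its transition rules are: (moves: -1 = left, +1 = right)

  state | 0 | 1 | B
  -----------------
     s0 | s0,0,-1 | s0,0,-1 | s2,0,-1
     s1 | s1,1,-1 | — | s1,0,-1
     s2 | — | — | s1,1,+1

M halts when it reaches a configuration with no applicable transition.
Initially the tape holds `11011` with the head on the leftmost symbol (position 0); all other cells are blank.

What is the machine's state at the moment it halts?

state=s0 head=0 tape=BB[1]1011   (s0,1)→(s0,0,-1)
state=s0 head=-1 tape=B[B]01011   (s0,B)→(s2,0,-1)
state=s2 head=-2 tape=[B]001011   (s2,B)→(s1,1,+1)
state=s1 head=-1 tape=1[0]01011   (s1,0)→(s1,1,-1)
state=s1 head=-2 tape=[1]101011
No transition is defined for (s1, 1); M halts in state s1.

s1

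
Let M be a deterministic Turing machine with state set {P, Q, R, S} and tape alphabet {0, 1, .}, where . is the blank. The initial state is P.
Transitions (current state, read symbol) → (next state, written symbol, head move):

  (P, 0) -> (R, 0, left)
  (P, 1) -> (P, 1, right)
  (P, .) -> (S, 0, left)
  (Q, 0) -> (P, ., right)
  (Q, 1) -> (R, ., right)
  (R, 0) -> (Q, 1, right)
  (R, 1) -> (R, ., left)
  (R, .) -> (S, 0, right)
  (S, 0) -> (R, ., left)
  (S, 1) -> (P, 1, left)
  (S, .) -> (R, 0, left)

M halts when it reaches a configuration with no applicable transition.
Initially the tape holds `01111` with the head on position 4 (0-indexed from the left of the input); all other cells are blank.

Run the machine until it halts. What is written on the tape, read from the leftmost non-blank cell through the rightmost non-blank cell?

P | 0111[1].   read 1 → write 1, move right, go to P
P | 01111[.]   read . → write 0, move left, go to S
S | 0111[1]0   read 1 → write 1, move left, go to P
P | 011[1]10   read 1 → write 1, move right, go to P
P | 0111[1]0   read 1 → write 1, move right, go to P
P | 01111[0]   read 0 → write 0, move left, go to R
R | 0111[1]0   read 1 → write ., move left, go to R
R | 011[1].0   read 1 → write ., move left, go to R
R | 01[1]..0   read 1 → write ., move left, go to R
R | 0[1]...0   read 1 → write ., move left, go to R
R | [0]....0   read 0 → write 1, move right, go to Q
Q | 1[.]...0
The non-blank tape span at halt is 1....0.

1....0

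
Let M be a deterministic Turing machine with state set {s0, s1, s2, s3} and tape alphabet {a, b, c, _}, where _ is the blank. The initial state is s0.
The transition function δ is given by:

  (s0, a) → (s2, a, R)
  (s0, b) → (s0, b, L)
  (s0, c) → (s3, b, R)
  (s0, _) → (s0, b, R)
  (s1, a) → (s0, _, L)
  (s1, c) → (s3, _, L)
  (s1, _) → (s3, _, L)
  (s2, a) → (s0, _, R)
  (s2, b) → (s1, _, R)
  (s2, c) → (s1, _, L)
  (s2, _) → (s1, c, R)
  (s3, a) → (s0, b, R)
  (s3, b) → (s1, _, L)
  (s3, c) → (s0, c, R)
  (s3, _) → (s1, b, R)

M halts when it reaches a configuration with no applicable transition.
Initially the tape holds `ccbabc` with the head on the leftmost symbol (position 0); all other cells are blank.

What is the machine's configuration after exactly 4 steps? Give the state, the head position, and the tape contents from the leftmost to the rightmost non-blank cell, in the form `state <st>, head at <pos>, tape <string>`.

s0 | [c]cbabc   read c → write b, move R, go to s3
s3 | b[c]babc   read c → write c, move R, go to s0
s0 | bc[b]abc   read b → write b, move L, go to s0
s0 | b[c]babc   read c → write b, move R, go to s3
s3 | bb[b]abc
After 4 steps: state s3, head at 2, tape bbbabc.

state s3, head at 2, tape bbbabc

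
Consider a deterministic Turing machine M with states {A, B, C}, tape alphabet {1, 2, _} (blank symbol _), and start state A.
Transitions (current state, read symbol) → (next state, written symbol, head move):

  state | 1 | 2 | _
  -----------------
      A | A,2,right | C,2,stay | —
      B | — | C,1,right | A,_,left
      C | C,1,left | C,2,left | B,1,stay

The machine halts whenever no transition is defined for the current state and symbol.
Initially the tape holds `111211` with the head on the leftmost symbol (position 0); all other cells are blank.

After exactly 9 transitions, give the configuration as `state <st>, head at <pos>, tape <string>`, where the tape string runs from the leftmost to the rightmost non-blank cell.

A | _[1]11211   read 1 → write 2, move right, go to A
A | _2[1]1211   read 1 → write 2, move right, go to A
A | _22[1]211   read 1 → write 2, move right, go to A
A | _222[2]11   read 2 → write 2, move stay, go to C
C | _222[2]11   read 2 → write 2, move left, go to C
C | _22[2]211   read 2 → write 2, move left, go to C
C | _2[2]2211   read 2 → write 2, move left, go to C
C | _[2]22211   read 2 → write 2, move left, go to C
C | [_]222211   read _ → write 1, move stay, go to B
B | [1]222211
After 9 steps: state B, head at -1, tape 1222211.

state B, head at -1, tape 1222211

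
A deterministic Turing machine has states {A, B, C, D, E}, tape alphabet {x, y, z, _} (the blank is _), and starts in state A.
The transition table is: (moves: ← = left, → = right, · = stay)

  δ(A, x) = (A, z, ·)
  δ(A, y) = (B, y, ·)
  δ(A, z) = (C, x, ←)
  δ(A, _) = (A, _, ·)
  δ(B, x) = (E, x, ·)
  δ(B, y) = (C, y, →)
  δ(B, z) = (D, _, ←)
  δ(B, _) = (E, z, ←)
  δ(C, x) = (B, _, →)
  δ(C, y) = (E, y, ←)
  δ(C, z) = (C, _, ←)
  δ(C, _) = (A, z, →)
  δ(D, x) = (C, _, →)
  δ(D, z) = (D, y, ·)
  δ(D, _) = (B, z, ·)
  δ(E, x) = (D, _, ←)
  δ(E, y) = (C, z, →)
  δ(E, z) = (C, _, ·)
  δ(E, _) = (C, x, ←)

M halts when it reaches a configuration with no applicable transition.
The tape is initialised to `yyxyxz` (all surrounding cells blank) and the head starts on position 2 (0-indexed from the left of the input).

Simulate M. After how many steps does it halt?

15

A | yy[x]yxz   read x → write z, move ·, go to A
A | yy[z]yxz   read z → write x, move ←, go to C
C | y[y]xyxz   read y → write y, move ←, go to E
E | [y]yxyxz   read y → write z, move →, go to C
C | z[y]xyxz   read y → write y, move ←, go to E
E | [z]yxyxz   read z → write _, move ·, go to C
C | [_]yxyxz   read _ → write z, move →, go to A
A | z[y]xyxz   read y → write y, move ·, go to B
B | z[y]xyxz   read y → write y, move →, go to C
C | zy[x]yxz   read x → write _, move →, go to B
B | zy_[y]xz   read y → write y, move →, go to C
C | zy_y[x]z   read x → write _, move →, go to B
B | zy_y_[z]   read z → write _, move ←, go to D
D | zy_y[_]_   read _ → write z, move ·, go to B
B | zy_y[z]_   read z → write _, move ←, go to D
D | zy_[y]__
M halts after 15 transitions.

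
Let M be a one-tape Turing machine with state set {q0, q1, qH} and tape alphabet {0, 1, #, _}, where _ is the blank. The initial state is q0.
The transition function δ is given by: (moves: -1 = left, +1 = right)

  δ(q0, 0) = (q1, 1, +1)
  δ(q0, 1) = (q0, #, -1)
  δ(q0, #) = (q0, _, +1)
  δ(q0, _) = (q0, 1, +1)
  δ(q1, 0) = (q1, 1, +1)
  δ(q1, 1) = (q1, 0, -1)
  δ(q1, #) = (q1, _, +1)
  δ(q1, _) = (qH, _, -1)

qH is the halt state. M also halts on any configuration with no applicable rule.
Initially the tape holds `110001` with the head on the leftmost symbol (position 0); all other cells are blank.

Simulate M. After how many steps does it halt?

14

q0 | _[1]10001   read 1 → write #, move -1, go to q0
q0 | [_]#10001   read _ → write 1, move +1, go to q0
q0 | 1[#]10001   read # → write _, move +1, go to q0
q0 | 1_[1]0001   read 1 → write #, move -1, go to q0
q0 | 1[_]#0001   read _ → write 1, move +1, go to q0
q0 | 11[#]0001   read # → write _, move +1, go to q0
q0 | 11_[0]001   read 0 → write 1, move +1, go to q1
q1 | 11_1[0]01   read 0 → write 1, move +1, go to q1
q1 | 11_11[0]1   read 0 → write 1, move +1, go to q1
q1 | 11_111[1]   read 1 → write 0, move -1, go to q1
q1 | 11_11[1]0   read 1 → write 0, move -1, go to q1
q1 | 11_1[1]00   read 1 → write 0, move -1, go to q1
q1 | 11_[1]000   read 1 → write 0, move -1, go to q1
q1 | 11[_]0000   read _ → write _, move -1, go to qH
qH | 1[1]_0000
M halts after 14 transitions.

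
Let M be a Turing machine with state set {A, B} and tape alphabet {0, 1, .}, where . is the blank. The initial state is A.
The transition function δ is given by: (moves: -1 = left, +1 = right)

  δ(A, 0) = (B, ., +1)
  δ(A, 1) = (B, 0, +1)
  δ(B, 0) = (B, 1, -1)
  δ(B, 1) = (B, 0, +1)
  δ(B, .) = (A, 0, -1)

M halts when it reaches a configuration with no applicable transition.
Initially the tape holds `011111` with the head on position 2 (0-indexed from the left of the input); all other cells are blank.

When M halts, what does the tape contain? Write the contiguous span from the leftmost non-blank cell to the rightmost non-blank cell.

01111111

A | ..01[1]111.   read 1 → write 0, move +1, go to B
B | ..010[1]11.   read 1 → write 0, move +1, go to B
B | ..0100[1]1.   read 1 → write 0, move +1, go to B
B | ..01000[1].   read 1 → write 0, move +1, go to B
B | ..010000[.]   read . → write 0, move -1, go to A
A | ..01000[0]0   read 0 → write ., move +1, go to B
B | ..01000.[0]   read 0 → write 1, move -1, go to B
B | ..01000[.]1   read . → write 0, move -1, go to A
A | ..0100[0]01   read 0 → write ., move +1, go to B
B | ..0100.[0]1   read 0 → write 1, move -1, go to B
B | ..0100[.]11   read . → write 0, move -1, go to A
A | ..010[0]011   read 0 → write ., move +1, go to B
B | ..010.[0]11   read 0 → write 1, move -1, go to B
B | ..010[.]111   read . → write 0, move -1, go to A
A | ..01[0]0111   read 0 → write ., move +1, go to B
B | ..01.[0]111   read 0 → write 1, move -1, go to B
B | ..01[.]1111   read . → write 0, move -1, go to A
A | ..0[1]01111   read 1 → write 0, move +1, go to B
B | ..00[0]1111   read 0 → write 1, move -1, go to B
B | ..0[0]11111   read 0 → write 1, move -1, go to B
B | ..[0]111111   read 0 → write 1, move -1, go to B
B | .[.]1111111   read . → write 0, move -1, go to A
A | [.]01111111
The non-blank tape span at halt is 01111111.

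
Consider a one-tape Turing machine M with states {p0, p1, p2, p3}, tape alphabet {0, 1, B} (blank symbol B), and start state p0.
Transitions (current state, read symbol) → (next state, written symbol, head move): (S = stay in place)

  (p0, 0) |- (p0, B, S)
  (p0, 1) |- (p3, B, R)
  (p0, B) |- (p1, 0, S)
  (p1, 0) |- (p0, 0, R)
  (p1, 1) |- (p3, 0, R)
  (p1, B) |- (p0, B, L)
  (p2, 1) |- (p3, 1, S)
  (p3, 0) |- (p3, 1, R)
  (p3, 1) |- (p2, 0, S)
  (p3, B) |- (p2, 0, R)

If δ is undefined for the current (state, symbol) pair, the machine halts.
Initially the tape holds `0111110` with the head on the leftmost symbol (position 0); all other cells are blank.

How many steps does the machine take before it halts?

5

p0 | [0]111110   read 0 → write B, move S, go to p0
p0 | [B]111110   read B → write 0, move S, go to p1
p1 | [0]111110   read 0 → write 0, move R, go to p0
p0 | 0[1]11110   read 1 → write B, move R, go to p3
p3 | 0B[1]1110   read 1 → write 0, move S, go to p2
p2 | 0B[0]1110
M halts after 5 transitions.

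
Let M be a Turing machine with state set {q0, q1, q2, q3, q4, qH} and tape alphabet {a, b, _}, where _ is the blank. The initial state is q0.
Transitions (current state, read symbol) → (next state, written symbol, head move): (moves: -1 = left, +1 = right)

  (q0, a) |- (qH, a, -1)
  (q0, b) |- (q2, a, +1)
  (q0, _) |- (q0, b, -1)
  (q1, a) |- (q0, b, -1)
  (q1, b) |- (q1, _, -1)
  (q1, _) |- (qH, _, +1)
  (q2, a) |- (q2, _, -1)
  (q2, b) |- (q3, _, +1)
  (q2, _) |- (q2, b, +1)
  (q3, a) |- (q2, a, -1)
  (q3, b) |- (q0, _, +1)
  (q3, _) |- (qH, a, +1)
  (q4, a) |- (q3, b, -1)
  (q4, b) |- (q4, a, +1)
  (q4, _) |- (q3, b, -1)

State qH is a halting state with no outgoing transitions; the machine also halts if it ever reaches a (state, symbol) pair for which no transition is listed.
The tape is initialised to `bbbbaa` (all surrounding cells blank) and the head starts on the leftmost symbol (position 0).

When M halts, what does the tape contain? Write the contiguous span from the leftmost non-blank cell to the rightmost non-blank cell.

a_bb_a

state=q0 head=0 tape=[b]bbbaa_   (q0,b)→(q2,a,+1)
state=q2 head=1 tape=a[b]bbaa_   (q2,b)→(q3,_,+1)
state=q3 head=2 tape=a_[b]baa_   (q3,b)→(q0,_,+1)
state=q0 head=3 tape=a__[b]aa_   (q0,b)→(q2,a,+1)
state=q2 head=4 tape=a__a[a]a_   (q2,a)→(q2,_,-1)
state=q2 head=3 tape=a__[a]_a_   (q2,a)→(q2,_,-1)
state=q2 head=2 tape=a_[_]__a_   (q2,_)→(q2,b,+1)
state=q2 head=3 tape=a_b[_]_a_   (q2,_)→(q2,b,+1)
state=q2 head=4 tape=a_bb[_]a_   (q2,_)→(q2,b,+1)
state=q2 head=5 tape=a_bbb[a]_   (q2,a)→(q2,_,-1)
state=q2 head=4 tape=a_bb[b]__   (q2,b)→(q3,_,+1)
state=q3 head=5 tape=a_bb_[_]_   (q3,_)→(qH,a,+1)
state=qH head=6 tape=a_bb_a[_]
The non-blank tape span at halt is a_bb_a.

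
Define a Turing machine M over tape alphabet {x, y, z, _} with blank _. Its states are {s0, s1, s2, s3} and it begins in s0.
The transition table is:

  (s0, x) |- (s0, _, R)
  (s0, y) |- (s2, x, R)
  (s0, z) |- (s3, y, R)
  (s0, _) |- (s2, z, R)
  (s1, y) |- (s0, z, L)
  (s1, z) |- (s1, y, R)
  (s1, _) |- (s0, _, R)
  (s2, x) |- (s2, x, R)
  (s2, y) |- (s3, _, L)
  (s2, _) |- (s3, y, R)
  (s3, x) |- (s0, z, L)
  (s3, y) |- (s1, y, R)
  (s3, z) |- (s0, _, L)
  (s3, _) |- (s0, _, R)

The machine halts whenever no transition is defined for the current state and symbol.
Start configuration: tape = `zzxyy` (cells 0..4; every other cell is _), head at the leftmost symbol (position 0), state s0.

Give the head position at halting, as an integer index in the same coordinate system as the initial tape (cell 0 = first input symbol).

s0 | [z]zxyy   read z → write y, move R, go to s3
s3 | y[z]xyy   read z → write _, move L, go to s0
s0 | [y]_xyy   read y → write x, move R, go to s2
s2 | x[_]xyy   read _ → write y, move R, go to s3
s3 | xy[x]yy   read x → write z, move L, go to s0
s0 | x[y]zyy   read y → write x, move R, go to s2
s2 | xx[z]yy
At halt the head is at cell 2.

2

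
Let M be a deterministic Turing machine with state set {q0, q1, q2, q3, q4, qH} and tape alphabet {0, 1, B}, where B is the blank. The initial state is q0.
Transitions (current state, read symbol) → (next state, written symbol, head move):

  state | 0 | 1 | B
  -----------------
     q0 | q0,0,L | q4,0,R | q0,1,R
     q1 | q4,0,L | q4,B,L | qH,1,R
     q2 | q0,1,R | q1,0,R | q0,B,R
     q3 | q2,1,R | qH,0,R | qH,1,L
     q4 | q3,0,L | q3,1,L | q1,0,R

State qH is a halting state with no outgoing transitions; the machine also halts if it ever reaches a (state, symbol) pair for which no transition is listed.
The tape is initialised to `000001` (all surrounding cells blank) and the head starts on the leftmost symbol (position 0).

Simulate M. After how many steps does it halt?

q0 | B[0]00001BBB   read 0 → write 0, move L, go to q0
q0 | [B]000001BBB   read B → write 1, move R, go to q0
q0 | 1[0]00001BBB   read 0 → write 0, move L, go to q0
q0 | [1]000001BBB   read 1 → write 0, move R, go to q4
q4 | 0[0]00001BBB   read 0 → write 0, move L, go to q3
q3 | [0]000001BBB   read 0 → write 1, move R, go to q2
q2 | 1[0]00001BBB   read 0 → write 1, move R, go to q0
q0 | 11[0]0001BBB   read 0 → write 0, move L, go to q0
q0 | 1[1]00001BBB   read 1 → write 0, move R, go to q4
q4 | 10[0]0001BBB   read 0 → write 0, move L, go to q3
q3 | 1[0]00001BBB   read 0 → write 1, move R, go to q2
q2 | 11[0]0001BBB   read 0 → write 1, move R, go to q0
q0 | 111[0]001BBB   read 0 → write 0, move L, go to q0
q0 | 11[1]0001BBB   read 1 → write 0, move R, go to q4
q4 | 110[0]001BBB   read 0 → write 0, move L, go to q3
q3 | 11[0]0001BBB   read 0 → write 1, move R, go to q2
q2 | 111[0]001BBB   read 0 → write 1, move R, go to q0
q0 | 1111[0]01BBB   read 0 → write 0, move L, go to q0
q0 | 111[1]001BBB   read 1 → write 0, move R, go to q4
q4 | 1110[0]01BBB   read 0 → write 0, move L, go to q3
q3 | 111[0]001BBB   read 0 → write 1, move R, go to q2
q2 | 1111[0]01BBB   read 0 → write 1, move R, go to q0
q0 | 11111[0]1BBB   read 0 → write 0, move L, go to q0
q0 | 1111[1]01BBB   read 1 → write 0, move R, go to q4
q4 | 11110[0]1BBB   read 0 → write 0, move L, go to q3
q3 | 1111[0]01BBB   read 0 → write 1, move R, go to q2
q2 | 11111[0]1BBB   read 0 → write 1, move R, go to q0
q0 | 111111[1]BBB   read 1 → write 0, move R, go to q4
q4 | 1111110[B]BB   read B → write 0, move R, go to q1
q1 | 11111100[B]B   read B → write 1, move R, go to qH
qH | 111111001[B]
M halts after 30 transitions.

30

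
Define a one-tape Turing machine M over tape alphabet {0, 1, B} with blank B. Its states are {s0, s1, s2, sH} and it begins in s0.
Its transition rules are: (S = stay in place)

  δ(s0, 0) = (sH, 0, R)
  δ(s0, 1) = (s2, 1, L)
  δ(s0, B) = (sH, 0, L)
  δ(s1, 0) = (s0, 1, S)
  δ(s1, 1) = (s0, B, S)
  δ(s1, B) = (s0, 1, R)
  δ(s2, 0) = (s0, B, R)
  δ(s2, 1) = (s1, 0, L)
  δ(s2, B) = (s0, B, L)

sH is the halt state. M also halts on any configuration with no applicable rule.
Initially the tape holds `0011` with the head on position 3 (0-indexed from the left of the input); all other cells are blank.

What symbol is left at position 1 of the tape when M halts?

state=s0 head=3 tape=BB001[1]   (s0,1)→(s2,1,L)
state=s2 head=2 tape=BB00[1]1   (s2,1)→(s1,0,L)
state=s1 head=1 tape=BB0[0]01   (s1,0)→(s0,1,S)
state=s0 head=1 tape=BB0[1]01   (s0,1)→(s2,1,L)
state=s2 head=0 tape=BB[0]101   (s2,0)→(s0,B,R)
state=s0 head=1 tape=BBB[1]01   (s0,1)→(s2,1,L)
state=s2 head=0 tape=BB[B]101   (s2,B)→(s0,B,L)
state=s0 head=-1 tape=B[B]B101   (s0,B)→(sH,0,L)
state=sH head=-2 tape=[B]0B101
Cell 1 holds 1 when M halts.

1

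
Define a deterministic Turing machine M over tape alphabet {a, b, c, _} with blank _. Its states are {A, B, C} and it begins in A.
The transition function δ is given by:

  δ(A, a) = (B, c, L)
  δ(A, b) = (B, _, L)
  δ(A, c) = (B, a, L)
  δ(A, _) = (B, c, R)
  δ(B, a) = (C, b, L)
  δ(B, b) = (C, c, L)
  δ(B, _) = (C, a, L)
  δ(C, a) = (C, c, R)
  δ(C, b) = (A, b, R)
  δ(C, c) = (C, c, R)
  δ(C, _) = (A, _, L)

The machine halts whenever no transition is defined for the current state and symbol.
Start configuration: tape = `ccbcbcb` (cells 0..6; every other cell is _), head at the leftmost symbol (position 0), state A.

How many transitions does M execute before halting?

A | ___[c]cbcbcb___   read c → write a, move L, go to B
B | __[_]acbcbcb___   read _ → write a, move L, go to C
C | _[_]aacbcbcb___   read _ → write _, move L, go to A
A | [_]_aacbcbcb___   read _ → write c, move R, go to B
B | c[_]aacbcbcb___   read _ → write a, move L, go to C
C | [c]aaacbcbcb___   read c → write c, move R, go to C
C | c[a]aacbcbcb___   read a → write c, move R, go to C
C | cc[a]acbcbcb___   read a → write c, move R, go to C
C | ccc[a]cbcbcb___   read a → write c, move R, go to C
C | cccc[c]bcbcb___   read c → write c, move R, go to C
C | ccccc[b]cbcb___   read b → write b, move R, go to A
A | cccccb[c]bcb___   read c → write a, move L, go to B
B | ccccc[b]abcb___   read b → write c, move L, go to C
C | cccc[c]cabcb___   read c → write c, move R, go to C
C | ccccc[c]abcb___   read c → write c, move R, go to C
C | cccccc[a]bcb___   read a → write c, move R, go to C
C | ccccccc[b]cb___   read b → write b, move R, go to A
A | cccccccb[c]b___   read c → write a, move L, go to B
B | ccccccc[b]ab___   read b → write c, move L, go to C
C | cccccc[c]cab___   read c → write c, move R, go to C
C | ccccccc[c]ab___   read c → write c, move R, go to C
C | cccccccc[a]b___   read a → write c, move R, go to C
C | ccccccccc[b]___   read b → write b, move R, go to A
A | cccccccccb[_]__   read _ → write c, move R, go to B
B | cccccccccbc[_]_   read _ → write a, move L, go to C
C | cccccccccb[c]a_   read c → write c, move R, go to C
C | cccccccccbc[a]_   read a → write c, move R, go to C
C | cccccccccbcc[_]   read _ → write _, move L, go to A
A | cccccccccbc[c]_   read c → write a, move L, go to B
B | cccccccccb[c]a_
M halts after 29 transitions.

29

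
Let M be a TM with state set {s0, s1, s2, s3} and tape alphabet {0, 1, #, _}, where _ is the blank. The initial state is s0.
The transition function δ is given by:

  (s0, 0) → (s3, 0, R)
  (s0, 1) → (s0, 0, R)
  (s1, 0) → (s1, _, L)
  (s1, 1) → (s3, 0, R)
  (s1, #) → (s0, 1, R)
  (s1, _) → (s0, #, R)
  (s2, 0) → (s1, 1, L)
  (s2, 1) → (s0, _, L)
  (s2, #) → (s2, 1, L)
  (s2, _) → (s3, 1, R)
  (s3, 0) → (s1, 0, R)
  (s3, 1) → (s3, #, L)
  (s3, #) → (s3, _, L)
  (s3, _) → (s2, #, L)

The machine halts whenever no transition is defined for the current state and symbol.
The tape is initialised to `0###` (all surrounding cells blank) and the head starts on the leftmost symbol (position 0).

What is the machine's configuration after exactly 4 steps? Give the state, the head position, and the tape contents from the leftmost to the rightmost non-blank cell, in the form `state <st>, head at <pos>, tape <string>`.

state s0, head at 2, tape 0###

state=s0 head=0 tape=[0]###   (s0,0)→(s3,0,R)
state=s3 head=1 tape=0[#]##   (s3,#)→(s3,_,L)
state=s3 head=0 tape=[0]_##   (s3,0)→(s1,0,R)
state=s1 head=1 tape=0[_]##   (s1,_)→(s0,#,R)
state=s0 head=2 tape=0#[#]#
After 4 steps: state s0, head at 2, tape 0###.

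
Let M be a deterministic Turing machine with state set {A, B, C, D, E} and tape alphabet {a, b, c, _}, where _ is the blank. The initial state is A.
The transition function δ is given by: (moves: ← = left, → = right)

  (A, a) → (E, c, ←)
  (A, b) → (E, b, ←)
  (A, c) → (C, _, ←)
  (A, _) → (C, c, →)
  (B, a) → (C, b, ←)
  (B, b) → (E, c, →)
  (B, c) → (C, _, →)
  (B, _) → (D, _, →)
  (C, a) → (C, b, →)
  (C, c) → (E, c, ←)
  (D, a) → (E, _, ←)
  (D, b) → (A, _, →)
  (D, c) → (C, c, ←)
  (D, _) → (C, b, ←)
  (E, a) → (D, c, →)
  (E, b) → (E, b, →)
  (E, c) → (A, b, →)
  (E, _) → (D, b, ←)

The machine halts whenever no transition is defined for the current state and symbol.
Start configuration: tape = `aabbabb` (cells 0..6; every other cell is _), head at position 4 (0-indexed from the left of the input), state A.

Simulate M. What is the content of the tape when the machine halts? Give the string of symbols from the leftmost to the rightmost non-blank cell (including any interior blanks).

bbcbbbbbbb

A | ___aabb[a]bb_   read a → write c, move ←, go to E
E | ___aab[b]cbb_   read b → write b, move →, go to E
E | ___aabb[c]bb_   read c → write b, move →, go to A
A | ___aabbb[b]b_   read b → write b, move ←, go to E
E | ___aabb[b]bb_   read b → write b, move →, go to E
E | ___aabbb[b]b_   read b → write b, move →, go to E
E | ___aabbbb[b]_   read b → write b, move →, go to E
E | ___aabbbbb[_]   read _ → write b, move ←, go to D
D | ___aabbbb[b]b   read b → write _, move →, go to A
A | ___aabbbb_[b]   read b → write b, move ←, go to E
E | ___aabbbb[_]b   read _ → write b, move ←, go to D
D | ___aabbb[b]bb   read b → write _, move →, go to A
A | ___aabbb_[b]b   read b → write b, move ←, go to E
E | ___aabbb[_]bb   read _ → write b, move ←, go to D
D | ___aabb[b]bbb   read b → write _, move →, go to A
A | ___aabb_[b]bb   read b → write b, move ←, go to E
E | ___aabb[_]bbb   read _ → write b, move ←, go to D
D | ___aab[b]bbbb   read b → write _, move →, go to A
A | ___aab_[b]bbb   read b → write b, move ←, go to E
E | ___aab[_]bbbb   read _ → write b, move ←, go to D
D | ___aa[b]bbbbb   read b → write _, move →, go to A
A | ___aa_[b]bbbb   read b → write b, move ←, go to E
E | ___aa[_]bbbbb   read _ → write b, move ←, go to D
D | ___a[a]bbbbbb   read a → write _, move ←, go to E
E | ___[a]_bbbbbb   read a → write c, move →, go to D
D | ___c[_]bbbbbb   read _ → write b, move ←, go to C
C | ___[c]bbbbbbb   read c → write c, move ←, go to E
E | __[_]cbbbbbbb   read _ → write b, move ←, go to D
D | _[_]bcbbbbbbb   read _ → write b, move ←, go to C
C | [_]bbcbbbbbbb
The non-blank tape span at halt is bbcbbbbbbb.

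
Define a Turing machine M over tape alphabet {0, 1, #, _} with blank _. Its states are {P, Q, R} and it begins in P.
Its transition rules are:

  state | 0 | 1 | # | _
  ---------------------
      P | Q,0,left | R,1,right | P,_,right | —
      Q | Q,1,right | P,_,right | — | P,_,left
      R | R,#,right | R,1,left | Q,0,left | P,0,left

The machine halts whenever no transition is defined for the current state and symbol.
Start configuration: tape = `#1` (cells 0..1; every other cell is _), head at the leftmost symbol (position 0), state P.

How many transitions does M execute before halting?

state=P head=0 tape=[#]1___   (P,#)→(P,_,right)
state=P head=1 tape=_[1]___   (P,1)→(R,1,right)
state=R head=2 tape=_1[_]__   (R,_)→(P,0,left)
state=P head=1 tape=_[1]0__   (P,1)→(R,1,right)
state=R head=2 tape=_1[0]__   (R,0)→(R,#,right)
state=R head=3 tape=_1#[_]_   (R,_)→(P,0,left)
state=P head=2 tape=_1[#]0_   (P,#)→(P,_,right)
state=P head=3 tape=_1_[0]_   (P,0)→(Q,0,left)
state=Q head=2 tape=_1[_]0_   (Q,_)→(P,_,left)
state=P head=1 tape=_[1]_0_   (P,1)→(R,1,right)
state=R head=2 tape=_1[_]0_   (R,_)→(P,0,left)
state=P head=1 tape=_[1]00_   (P,1)→(R,1,right)
state=R head=2 tape=_1[0]0_   (R,0)→(R,#,right)
state=R head=3 tape=_1#[0]_   (R,0)→(R,#,right)
state=R head=4 tape=_1##[_]   (R,_)→(P,0,left)
state=P head=3 tape=_1#[#]0   (P,#)→(P,_,right)
state=P head=4 tape=_1#_[0]   (P,0)→(Q,0,left)
state=Q head=3 tape=_1#[_]0   (Q,_)→(P,_,left)
state=P head=2 tape=_1[#]_0   (P,#)→(P,_,right)
state=P head=3 tape=_1_[_]0
M halts after 19 transitions.

19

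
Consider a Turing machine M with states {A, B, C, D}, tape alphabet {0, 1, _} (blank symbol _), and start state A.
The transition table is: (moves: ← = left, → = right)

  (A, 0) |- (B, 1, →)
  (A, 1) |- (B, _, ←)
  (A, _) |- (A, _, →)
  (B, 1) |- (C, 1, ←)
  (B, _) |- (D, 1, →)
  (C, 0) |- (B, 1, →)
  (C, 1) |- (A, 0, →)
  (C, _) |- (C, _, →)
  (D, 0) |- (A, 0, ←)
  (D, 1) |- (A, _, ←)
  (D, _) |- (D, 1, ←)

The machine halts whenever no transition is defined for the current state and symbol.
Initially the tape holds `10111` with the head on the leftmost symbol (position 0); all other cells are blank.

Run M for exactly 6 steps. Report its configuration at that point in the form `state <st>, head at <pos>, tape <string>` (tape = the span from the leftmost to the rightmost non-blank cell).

state A, head at 0, tape 10111

state=A head=0 tape=__[1]0111   (A,1)→(B,_,←)
state=B head=-1 tape=_[_]_0111   (B,_)→(D,1,→)
state=D head=0 tape=_1[_]0111   (D,_)→(D,1,←)
state=D head=-1 tape=_[1]10111   (D,1)→(A,_,←)
state=A head=-2 tape=[_]_10111   (A,_)→(A,_,→)
state=A head=-1 tape=_[_]10111   (A,_)→(A,_,→)
state=A head=0 tape=__[1]0111
After 6 steps: state A, head at 0, tape 10111.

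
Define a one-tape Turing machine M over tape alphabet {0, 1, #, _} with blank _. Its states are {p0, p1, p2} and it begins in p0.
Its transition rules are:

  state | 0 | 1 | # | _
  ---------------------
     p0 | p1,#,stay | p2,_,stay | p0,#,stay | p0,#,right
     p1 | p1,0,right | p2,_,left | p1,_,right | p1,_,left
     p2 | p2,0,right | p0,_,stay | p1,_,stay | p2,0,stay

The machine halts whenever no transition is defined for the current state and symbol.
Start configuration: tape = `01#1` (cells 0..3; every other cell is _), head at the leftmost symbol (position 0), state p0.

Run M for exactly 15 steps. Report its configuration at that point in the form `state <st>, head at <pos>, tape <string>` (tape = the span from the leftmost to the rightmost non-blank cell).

state p1, head at 1, tape 00_1

p0 | [0]1#1   read 0 → write #, move stay, go to p1
p1 | [#]1#1   read # → write _, move right, go to p1
p1 | _[1]#1   read 1 → write _, move left, go to p2
p2 | [_]_#1   read _ → write 0, move stay, go to p2
p2 | [0]_#1   read 0 → write 0, move right, go to p2
p2 | 0[_]#1   read _ → write 0, move stay, go to p2
p2 | 0[0]#1   read 0 → write 0, move right, go to p2
p2 | 00[#]1   read # → write _, move stay, go to p1
p1 | 00[_]1   read _ → write _, move left, go to p1
p1 | 0[0]_1   read 0 → write 0, move right, go to p1
p1 | 00[_]1   read _ → write _, move left, go to p1
p1 | 0[0]_1   read 0 → write 0, move right, go to p1
p1 | 00[_]1   read _ → write _, move left, go to p1
p1 | 0[0]_1   read 0 → write 0, move right, go to p1
p1 | 00[_]1   read _ → write _, move left, go to p1
p1 | 0[0]_1
After 15 steps: state p1, head at 1, tape 00_1.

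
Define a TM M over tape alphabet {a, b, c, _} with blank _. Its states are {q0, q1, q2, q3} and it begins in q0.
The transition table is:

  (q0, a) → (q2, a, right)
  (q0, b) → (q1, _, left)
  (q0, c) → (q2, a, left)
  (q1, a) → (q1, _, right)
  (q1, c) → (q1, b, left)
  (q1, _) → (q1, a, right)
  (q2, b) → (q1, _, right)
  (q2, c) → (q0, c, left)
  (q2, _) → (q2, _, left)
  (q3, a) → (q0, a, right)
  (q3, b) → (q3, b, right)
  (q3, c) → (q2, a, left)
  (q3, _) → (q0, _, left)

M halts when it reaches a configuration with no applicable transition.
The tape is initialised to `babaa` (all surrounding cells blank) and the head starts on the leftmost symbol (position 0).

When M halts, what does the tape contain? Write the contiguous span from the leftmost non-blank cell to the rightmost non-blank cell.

aa_baa

q0 | _[b]abaa   read b → write _, move left, go to q1
q1 | [_]_abaa   read _ → write a, move right, go to q1
q1 | a[_]abaa   read _ → write a, move right, go to q1
q1 | aa[a]baa   read a → write _, move right, go to q1
q1 | aa_[b]aa
The non-blank tape span at halt is aa_baa.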